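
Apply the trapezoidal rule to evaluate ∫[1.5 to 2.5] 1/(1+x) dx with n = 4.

f(x) = 1/(1+x)
a = 1.5, b = 2.5, n = 4
h = (b - a)/n = 0.250000

Trapezoidal rule: (h/2)[f(x₀) + 2f(x₁) + 2f(x₂) + ... + f(xₙ)]

x_0 = 1.5000, f(x_0) = 0.400000, coefficient = 1
x_1 = 1.7500, f(x_1) = 0.363636, coefficient = 2
x_2 = 2.0000, f(x_2) = 0.333333, coefficient = 2
x_3 = 2.2500, f(x_3) = 0.307692, coefficient = 2
x_4 = 2.5000, f(x_4) = 0.285714, coefficient = 1

I ≈ (0.250000/2) × 2.695038 = 0.336880
Exact value: 0.336472
Error: 0.000408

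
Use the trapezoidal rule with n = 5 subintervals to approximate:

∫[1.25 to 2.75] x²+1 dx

f(x) = x²+1
a = 1.25, b = 2.75, n = 5
h = (b - a)/n = 0.300000

Trapezoidal rule: (h/2)[f(x₀) + 2f(x₁) + 2f(x₂) + ... + f(xₙ)]

x_0 = 1.2500, f(x_0) = 2.562500, coefficient = 1
x_1 = 1.5500, f(x_1) = 3.402500, coefficient = 2
x_2 = 1.8500, f(x_2) = 4.422500, coefficient = 2
x_3 = 2.1500, f(x_3) = 5.622500, coefficient = 2
x_4 = 2.4500, f(x_4) = 7.002500, coefficient = 2
x_5 = 2.7500, f(x_5) = 8.562500, coefficient = 1

I ≈ (0.300000/2) × 52.025000 = 7.803750
Exact value: 7.781250
Error: 0.022500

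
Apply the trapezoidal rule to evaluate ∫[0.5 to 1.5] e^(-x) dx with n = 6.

f(x) = e^(-x)
a = 0.5, b = 1.5, n = 6
h = (b - a)/n = 0.166667

Trapezoidal rule: (h/2)[f(x₀) + 2f(x₁) + 2f(x₂) + ... + f(xₙ)]

x_0 = 0.5000, f(x_0) = 0.606531, coefficient = 1
x_1 = 0.6667, f(x_1) = 0.513417, coefficient = 2
x_2 = 0.8333, f(x_2) = 0.434598, coefficient = 2
x_3 = 1.0000, f(x_3) = 0.367879, coefficient = 2
x_4 = 1.1667, f(x_4) = 0.311403, coefficient = 2
x_5 = 1.3333, f(x_5) = 0.263597, coefficient = 2
x_6 = 1.5000, f(x_6) = 0.223130, coefficient = 1

I ≈ (0.166667/2) × 4.611451 = 0.384288
Exact value: 0.383400
Error: 0.000887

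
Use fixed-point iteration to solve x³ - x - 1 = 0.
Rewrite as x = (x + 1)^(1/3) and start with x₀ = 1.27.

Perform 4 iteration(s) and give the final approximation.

Equation: x³ - x - 1 = 0
Fixed-point form: x = (x + 1)^(1/3)
x₀ = 1.27

x_1 = g(1.270000) = 1.314242
x_2 = g(1.314242) = 1.322725
x_3 = g(1.322725) = 1.324339
x_4 = g(1.324339) = 1.324646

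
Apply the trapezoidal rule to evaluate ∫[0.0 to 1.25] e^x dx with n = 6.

f(x) = e^x
a = 0.0, b = 1.25, n = 6
h = (b - a)/n = 0.208333

Trapezoidal rule: (h/2)[f(x₀) + 2f(x₁) + 2f(x₂) + ... + f(xₙ)]

x_0 = 0.0000, f(x_0) = 1.000000, coefficient = 1
x_1 = 0.2083, f(x_1) = 1.231624, coefficient = 2
x_2 = 0.4167, f(x_2) = 1.516897, coefficient = 2
x_3 = 0.6250, f(x_3) = 1.868246, coefficient = 2
x_4 = 0.8333, f(x_4) = 2.300976, coefficient = 2
x_5 = 1.0417, f(x_5) = 2.833936, coefficient = 2
x_6 = 1.2500, f(x_6) = 3.490343, coefficient = 1

I ≈ (0.208333/2) × 23.993700 = 2.499344
Exact value: 2.490343
Error: 0.009001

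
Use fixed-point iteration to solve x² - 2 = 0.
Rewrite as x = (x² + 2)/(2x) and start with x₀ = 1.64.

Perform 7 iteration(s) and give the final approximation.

Equation: x² - 2 = 0
Fixed-point form: x = (x² + 2)/(2x)
x₀ = 1.64

x_1 = g(1.640000) = 1.429756
x_2 = g(1.429756) = 1.414298
x_3 = g(1.414298) = 1.414214
x_4 = g(1.414214) = 1.414214
x_5 = g(1.414214) = 1.414214
x_6 = g(1.414214) = 1.414214
x_7 = g(1.414214) = 1.414214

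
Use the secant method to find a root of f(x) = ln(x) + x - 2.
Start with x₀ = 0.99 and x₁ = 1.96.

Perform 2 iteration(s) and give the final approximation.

f(x) = ln(x) + x - 2
x₀ = 0.99, x₁ = 1.96

Secant formula: x_{n+1} = x_n - f(x_n)(x_n - x_{n-1})/(f(x_n) - f(x_{n-1}))

Iteration 1:
  f(0.990000) = -1.020050
  f(1.960000) = 0.632944
  x_2 = 1.960000 - 0.632944×(1.960000 - 0.990000)/(0.632944 - (-1.020050))
       = 1.588580
Iteration 2:
  f(1.960000) = 0.632944
  f(1.588580) = 0.051420
  x_3 = 1.588580 - 0.051420×(1.588580 - 1.960000)/(0.051420 - 0.632944)
       = 1.555738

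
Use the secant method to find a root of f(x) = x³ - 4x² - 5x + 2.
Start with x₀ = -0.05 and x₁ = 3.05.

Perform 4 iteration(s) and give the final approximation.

f(x) = x³ - 4x² - 5x + 2
x₀ = -0.05, x₁ = 3.05

Secant formula: x_{n+1} = x_n - f(x_n)(x_n - x_{n-1})/(f(x_n) - f(x_{n-1}))

Iteration 1:
  f(-0.050000) = 2.239875
  f(3.050000) = -22.087375
  x_2 = 3.050000 - (-22.087375)×(3.050000 - (-0.050000))/(-22.087375 - 2.239875)
       = 0.235425
Iteration 2:
  f(3.050000) = -22.087375
  f(0.235425) = 0.614222
  x_3 = 0.235425 - 0.614222×(0.235425 - 3.050000)/(0.614222 - (-22.087375))
       = 0.311577
Iteration 3:
  f(0.235425) = 0.614222
  f(0.311577) = 0.084040
  x_4 = 0.311577 - 0.084040×(0.311577 - 0.235425)/(0.084040 - 0.614222)
       = 0.323648
Iteration 4:
  f(0.311577) = 0.084040
  f(0.323648) = -0.003333
  x_5 = 0.323648 - (-0.003333)×(0.323648 - 0.311577)/(-0.003333 - 0.084040)
       = 0.323188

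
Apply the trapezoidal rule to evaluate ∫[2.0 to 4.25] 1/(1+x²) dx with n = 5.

f(x) = 1/(1+x²)
a = 2.0, b = 4.25, n = 5
h = (b - a)/n = 0.450000

Trapezoidal rule: (h/2)[f(x₀) + 2f(x₁) + 2f(x₂) + ... + f(xₙ)]

x_0 = 2.0000, f(x_0) = 0.200000, coefficient = 1
x_1 = 2.4500, f(x_1) = 0.142806, coefficient = 2
x_2 = 2.9000, f(x_2) = 0.106270, coefficient = 2
x_3 = 3.3500, f(x_3) = 0.081816, coefficient = 2
x_4 = 3.8000, f(x_4) = 0.064767, coefficient = 2
x_5 = 4.2500, f(x_5) = 0.052459, coefficient = 1

I ≈ (0.450000/2) × 1.043777 = 0.234850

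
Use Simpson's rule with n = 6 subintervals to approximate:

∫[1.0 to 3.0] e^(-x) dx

f(x) = e^(-x)
a = 1.0, b = 3.0, n = 6
h = (b - a)/n = 0.333333

Simpson's rule: (h/3)[f(x₀) + 4f(x₁) + 2f(x₂) + ... + f(xₙ)]

x_0 = 1.0000, f(x_0) = 0.367879, coefficient = 1
x_1 = 1.3333, f(x_1) = 0.263597, coefficient = 4
x_2 = 1.6667, f(x_2) = 0.188876, coefficient = 2
x_3 = 2.0000, f(x_3) = 0.135335, coefficient = 4
x_4 = 2.3333, f(x_4) = 0.096972, coefficient = 2
x_5 = 2.6667, f(x_5) = 0.069483, coefficient = 4
x_6 = 3.0000, f(x_6) = 0.049787, coefficient = 1

I ≈ (0.333333/3) × 2.863025 = 0.318114
Exact value: 0.318092
Error: 0.000022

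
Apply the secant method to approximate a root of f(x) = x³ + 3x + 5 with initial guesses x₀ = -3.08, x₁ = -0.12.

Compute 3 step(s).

f(x) = x³ + 3x + 5
x₀ = -3.08, x₁ = -0.12

Secant formula: x_{n+1} = x_n - f(x_n)(x_n - x_{n-1})/(f(x_n) - f(x_{n-1}))

Iteration 1:
  f(-3.080000) = -33.458112
  f(-0.120000) = 4.638272
  x_2 = -0.120000 - 4.638272×(-0.120000 - (-3.080000))/(4.638272 - (-33.458112))
       = -0.480383
Iteration 2:
  f(-0.120000) = 4.638272
  f(-0.480383) = 3.447994
  x_3 = -0.480383 - 3.447994×(-0.480383 - (-0.120000))/(3.447994 - 4.638272)
       = -1.524340
Iteration 3:
  f(-0.480383) = 3.447994
  f(-1.524340) = -3.114991
  x_4 = -1.524340 - (-3.114991)×(-1.524340 - (-0.480383))/(-3.114991 - 3.447994)
       = -1.028846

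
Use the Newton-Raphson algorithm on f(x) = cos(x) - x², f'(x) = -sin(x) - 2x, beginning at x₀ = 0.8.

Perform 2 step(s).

f(x) = cos(x) - x²
f'(x) = -sin(x) - 2x
x₀ = 0.8

Newton-Raphson formula: x_{n+1} = x_n - f(x_n)/f'(x_n)

Iteration 1:
  f(0.800000) = 0.056707
  f'(0.800000) = -2.317356
  x_1 = 0.800000 - 0.056707/(-2.317356) = 0.824470
Iteration 2:
  f(0.824470) = -0.000806
  f'(0.824470) = -2.383129
  x_2 = 0.824470 - (-0.000806)/(-2.383129) = 0.824132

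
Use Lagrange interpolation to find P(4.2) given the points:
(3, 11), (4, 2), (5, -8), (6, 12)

Lagrange interpolation formula:
P(x) = Σ yᵢ × Lᵢ(x)
where Lᵢ(x) = Π_{j≠i} (x - xⱼ)/(xᵢ - xⱼ)

L_0(4.2) = (4.2 - 4)/(3 - 4) × (4.2 - 5)/(3 - 5) × (4.2 - 6)/(3 - 6) = -0.048000
L_1(4.2) = (4.2 - 3)/(4 - 3) × (4.2 - 5)/(4 - 5) × (4.2 - 6)/(4 - 6) = 0.864000
L_2(4.2) = (4.2 - 3)/(5 - 3) × (4.2 - 4)/(5 - 4) × (4.2 - 6)/(5 - 6) = 0.216000
L_3(4.2) = (4.2 - 3)/(6 - 3) × (4.2 - 4)/(6 - 4) × (4.2 - 5)/(6 - 5) = -0.032000

P(4.2) = 11×L_0(4.2) + 2×L_1(4.2) + (-8)×L_2(4.2) + 12×L_3(4.2)
P(4.2) = -0.912000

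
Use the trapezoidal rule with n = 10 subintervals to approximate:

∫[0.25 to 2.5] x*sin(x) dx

f(x) = x*sin(x)
a = 0.25, b = 2.5, n = 10
h = (b - a)/n = 0.225000

Trapezoidal rule: (h/2)[f(x₀) + 2f(x₁) + 2f(x₂) + ... + f(xₙ)]

x_0 = 0.2500, f(x_0) = 0.061851, coefficient = 1
x_1 = 0.4750, f(x_1) = 0.217236, coefficient = 2
x_2 = 0.7000, f(x_2) = 0.450952, coefficient = 2
x_3 = 0.9250, f(x_3) = 0.738724, coefficient = 2
x_4 = 1.1500, f(x_4) = 1.049679, coefficient = 2
x_5 = 1.3750, f(x_5) = 1.348728, coefficient = 2
x_6 = 1.6000, f(x_6) = 1.599318, coefficient = 2
x_7 = 1.8250, f(x_7) = 1.766352, coefficient = 2
x_8 = 2.0500, f(x_8) = 1.819093, coefficient = 2
x_9 = 2.2750, f(x_9) = 1.733840, coefficient = 2
x_10 = 2.5000, f(x_10) = 1.496180, coefficient = 1

I ≈ (0.225000/2) × 23.005873 = 2.588161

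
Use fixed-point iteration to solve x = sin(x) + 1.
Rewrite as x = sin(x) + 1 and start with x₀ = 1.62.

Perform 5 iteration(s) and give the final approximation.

Equation: x = sin(x) + 1
Fixed-point form: x = sin(x) + 1
x₀ = 1.62

x_1 = g(1.620000) = 1.998790
x_2 = g(1.998790) = 1.909800
x_3 = g(1.909800) = 1.943086
x_4 = g(1.943086) = 1.931497
x_5 = g(1.931497) = 1.935650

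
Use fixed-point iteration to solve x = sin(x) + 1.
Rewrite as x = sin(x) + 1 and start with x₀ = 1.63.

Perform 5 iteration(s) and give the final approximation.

Equation: x = sin(x) + 1
Fixed-point form: x = sin(x) + 1
x₀ = 1.63

x_1 = g(1.630000) = 1.998248
x_2 = g(1.998248) = 1.910025
x_3 = g(1.910025) = 1.943012
x_4 = g(1.943012) = 1.931524
x_5 = g(1.931524) = 1.935640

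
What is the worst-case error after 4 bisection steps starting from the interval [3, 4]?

Bisection error bound: |error| ≤ (b-a)/2^n
|error| ≤ (4 - 3)/2^4 = 1/2^4
|error| ≤ 0.0625000000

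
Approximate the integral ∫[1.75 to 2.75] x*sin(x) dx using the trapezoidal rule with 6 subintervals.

f(x) = x*sin(x)
a = 1.75, b = 2.75, n = 6
h = (b - a)/n = 0.166667

Trapezoidal rule: (h/2)[f(x₀) + 2f(x₁) + 2f(x₂) + ... + f(xₙ)]

x_0 = 1.7500, f(x_0) = 1.721975, coefficient = 1
x_1 = 1.9167, f(x_1) = 1.803163, coefficient = 2
x_2 = 2.0833, f(x_2) = 1.815632, coefficient = 2
x_3 = 2.2500, f(x_3) = 1.750665, coefficient = 2
x_4 = 2.4167, f(x_4) = 1.602443, coefficient = 2
x_5 = 2.5833, f(x_5) = 1.368419, coefficient = 2
x_6 = 2.7500, f(x_6) = 1.049568, coefficient = 1

I ≈ (0.166667/2) × 19.452187 = 1.621016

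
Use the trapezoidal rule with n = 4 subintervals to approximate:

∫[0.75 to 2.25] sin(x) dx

f(x) = sin(x)
a = 0.75, b = 2.25, n = 4
h = (b - a)/n = 0.375000

Trapezoidal rule: (h/2)[f(x₀) + 2f(x₁) + 2f(x₂) + ... + f(xₙ)]

x_0 = 0.7500, f(x_0) = 0.681639, coefficient = 1
x_1 = 1.1250, f(x_1) = 0.902268, coefficient = 2
x_2 = 1.5000, f(x_2) = 0.997495, coefficient = 2
x_3 = 1.8750, f(x_3) = 0.954086, coefficient = 2
x_4 = 2.2500, f(x_4) = 0.778073, coefficient = 1

I ≈ (0.375000/2) × 7.167409 = 1.343889
Exact value: 1.359862
Error: 0.015973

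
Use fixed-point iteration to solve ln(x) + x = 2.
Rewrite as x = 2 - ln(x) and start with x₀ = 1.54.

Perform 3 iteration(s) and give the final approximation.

Equation: ln(x) + x = 2
Fixed-point form: x = 2 - ln(x)
x₀ = 1.54

x_1 = g(1.540000) = 1.568218
x_2 = g(1.568218) = 1.550060
x_3 = g(1.550060) = 1.561706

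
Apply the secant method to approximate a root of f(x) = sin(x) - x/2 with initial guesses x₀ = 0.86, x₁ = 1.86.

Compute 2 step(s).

f(x) = sin(x) - x/2
x₀ = 0.86, x₁ = 1.86

Secant formula: x_{n+1} = x_n - f(x_n)(x_n - x_{n-1})/(f(x_n) - f(x_{n-1}))

Iteration 1:
  f(0.860000) = 0.327843
  f(1.860000) = 0.028471
  x_2 = 1.860000 - 0.028471×(1.860000 - 0.860000)/(0.028471 - 0.327843)
       = 1.955104
Iteration 2:
  f(1.860000) = 0.028471
  f(1.955104) = -0.050493
  x_3 = 1.955104 - (-0.050493)×(1.955104 - 1.860000)/(-0.050493 - 0.028471)
       = 1.894290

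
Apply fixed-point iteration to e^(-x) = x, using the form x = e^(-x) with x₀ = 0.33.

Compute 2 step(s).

Equation: e^(-x) = x
Fixed-point form: x = e^(-x)
x₀ = 0.33

x_1 = g(0.330000) = 0.718924
x_2 = g(0.718924) = 0.487276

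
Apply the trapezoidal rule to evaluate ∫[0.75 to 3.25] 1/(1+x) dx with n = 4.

f(x) = 1/(1+x)
a = 0.75, b = 3.25, n = 4
h = (b - a)/n = 0.625000

Trapezoidal rule: (h/2)[f(x₀) + 2f(x₁) + 2f(x₂) + ... + f(xₙ)]

x_0 = 0.7500, f(x_0) = 0.571429, coefficient = 1
x_1 = 1.3750, f(x_1) = 0.421053, coefficient = 2
x_2 = 2.0000, f(x_2) = 0.333333, coefficient = 2
x_3 = 2.6250, f(x_3) = 0.275862, coefficient = 2
x_4 = 3.2500, f(x_4) = 0.235294, coefficient = 1

I ≈ (0.625000/2) × 2.867219 = 0.896006
Exact value: 0.887303
Error: 0.008703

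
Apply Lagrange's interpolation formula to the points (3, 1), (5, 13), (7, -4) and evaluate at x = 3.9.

Lagrange interpolation formula:
P(x) = Σ yᵢ × Lᵢ(x)
where Lᵢ(x) = Π_{j≠i} (x - xⱼ)/(xᵢ - xⱼ)

L_0(3.9) = (3.9 - 5)/(3 - 5) × (3.9 - 7)/(3 - 7) = 0.426250
L_1(3.9) = (3.9 - 3)/(5 - 3) × (3.9 - 7)/(5 - 7) = 0.697500
L_2(3.9) = (3.9 - 3)/(7 - 3) × (3.9 - 5)/(7 - 5) = -0.123750

P(3.9) = 1×L_0(3.9) + 13×L_1(3.9) + (-4)×L_2(3.9)
P(3.9) = 9.988750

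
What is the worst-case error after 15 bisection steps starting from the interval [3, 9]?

Bisection error bound: |error| ≤ (b-a)/2^n
|error| ≤ (9 - 3)/2^15 = 6/2^15
|error| ≤ 0.0001831055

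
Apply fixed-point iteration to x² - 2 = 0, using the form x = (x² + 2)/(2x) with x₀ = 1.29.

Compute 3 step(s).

Equation: x² - 2 = 0
Fixed-point form: x = (x² + 2)/(2x)
x₀ = 1.29

x_1 = g(1.290000) = 1.420194
x_2 = g(1.420194) = 1.414226
x_3 = g(1.414226) = 1.414214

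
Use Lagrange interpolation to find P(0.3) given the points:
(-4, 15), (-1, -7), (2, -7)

Lagrange interpolation formula:
P(x) = Σ yᵢ × Lᵢ(x)
where Lᵢ(x) = Π_{j≠i} (x - xⱼ)/(xᵢ - xⱼ)

L_0(0.3) = (0.3 - (-1))/(-4 - (-1)) × (0.3 - 2)/(-4 - 2) = -0.122778
L_1(0.3) = (0.3 - (-4))/(-1 - (-4)) × (0.3 - 2)/(-1 - 2) = 0.812222
L_2(0.3) = (0.3 - (-4))/(2 - (-4)) × (0.3 - (-1))/(2 - (-1)) = 0.310556

P(0.3) = 15×L_0(0.3) + (-7)×L_1(0.3) + (-7)×L_2(0.3)
P(0.3) = -9.701111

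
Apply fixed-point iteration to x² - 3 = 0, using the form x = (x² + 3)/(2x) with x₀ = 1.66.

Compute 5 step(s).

Equation: x² - 3 = 0
Fixed-point form: x = (x² + 3)/(2x)
x₀ = 1.66

x_1 = g(1.660000) = 1.733614
x_2 = g(1.733614) = 1.732052
x_3 = g(1.732052) = 1.732051
x_4 = g(1.732051) = 1.732051
x_5 = g(1.732051) = 1.732051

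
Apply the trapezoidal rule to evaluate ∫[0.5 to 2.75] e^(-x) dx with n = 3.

f(x) = e^(-x)
a = 0.5, b = 2.75, n = 3
h = (b - a)/n = 0.750000

Trapezoidal rule: (h/2)[f(x₀) + 2f(x₁) + 2f(x₂) + ... + f(xₙ)]

x_0 = 0.5000, f(x_0) = 0.606531, coefficient = 1
x_1 = 1.2500, f(x_1) = 0.286505, coefficient = 2
x_2 = 2.0000, f(x_2) = 0.135335, coefficient = 2
x_3 = 2.7500, f(x_3) = 0.063928, coefficient = 1

I ≈ (0.750000/2) × 1.514139 = 0.567802
Exact value: 0.542603
Error: 0.025199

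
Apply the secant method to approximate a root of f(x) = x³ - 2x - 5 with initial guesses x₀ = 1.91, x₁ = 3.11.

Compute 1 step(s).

f(x) = x³ - 2x - 5
x₀ = 1.91, x₁ = 3.11

Secant formula: x_{n+1} = x_n - f(x_n)(x_n - x_{n-1})/(f(x_n) - f(x_{n-1}))

Iteration 1:
  f(1.910000) = -1.852129
  f(3.110000) = 18.860231
  x_2 = 3.110000 - 18.860231×(3.110000 - 1.910000)/(18.860231 - (-1.852129))
       = 2.017306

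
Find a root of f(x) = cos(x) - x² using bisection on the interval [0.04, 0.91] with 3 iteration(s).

f(x) = cos(x) - x²
Initial interval: [0.04, 0.91]

Iteration 1:
  c_1 = (0.040000 + 0.910000)/2 = 0.475000
  f(c_1) = f(0.475000) = 0.663668
  f(a) × f(c) ≥ 0, new interval: [0.475000, 0.910000]
Iteration 2:
  c_2 = (0.475000 + 0.910000)/2 = 0.692500
  f(c_2) = f(0.692500) = 0.290096
  f(a) × f(c) ≥ 0, new interval: [0.692500, 0.910000]
Iteration 3:
  c_3 = (0.692500 + 0.910000)/2 = 0.801250
  f(c_3) = f(0.801250) = 0.053808
  f(a) × f(c) ≥ 0, new interval: [0.801250, 0.910000]

After 3 iteration(s), the approximation is c_3 = 0.801250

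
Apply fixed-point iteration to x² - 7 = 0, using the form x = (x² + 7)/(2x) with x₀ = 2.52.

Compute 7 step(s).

Equation: x² - 7 = 0
Fixed-point form: x = (x² + 7)/(2x)
x₀ = 2.52

x_1 = g(2.520000) = 2.648889
x_2 = g(2.648889) = 2.645753
x_3 = g(2.645753) = 2.645751
x_4 = g(2.645751) = 2.645751
x_5 = g(2.645751) = 2.645751
x_6 = g(2.645751) = 2.645751
x_7 = g(2.645751) = 2.645751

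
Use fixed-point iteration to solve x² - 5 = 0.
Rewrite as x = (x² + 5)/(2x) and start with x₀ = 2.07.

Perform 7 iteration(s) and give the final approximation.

Equation: x² - 5 = 0
Fixed-point form: x = (x² + 5)/(2x)
x₀ = 2.07

x_1 = g(2.070000) = 2.242729
x_2 = g(2.242729) = 2.236078
x_3 = g(2.236078) = 2.236068
x_4 = g(2.236068) = 2.236068
x_5 = g(2.236068) = 2.236068
x_6 = g(2.236068) = 2.236068
x_7 = g(2.236068) = 2.236068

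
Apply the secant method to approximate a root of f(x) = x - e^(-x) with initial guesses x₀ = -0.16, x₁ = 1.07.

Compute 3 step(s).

f(x) = x - e^(-x)
x₀ = -0.16, x₁ = 1.07

Secant formula: x_{n+1} = x_n - f(x_n)(x_n - x_{n-1})/(f(x_n) - f(x_{n-1}))

Iteration 1:
  f(-0.160000) = -1.333511
  f(1.070000) = 0.726991
  x_2 = 1.070000 - 0.726991×(1.070000 - (-0.160000))/(0.726991 - (-1.333511))
       = 0.636028
Iteration 2:
  f(1.070000) = 0.726991
  f(0.636028) = 0.106638
  x_3 = 0.636028 - 0.106638×(0.636028 - 1.070000)/(0.106638 - 0.726991)
       = 0.561430
Iteration 3:
  f(0.636028) = 0.106638
  f(0.561430) = -0.008964
  x_4 = 0.561430 - (-0.008964)×(0.561430 - 0.636028)/(-0.008964 - 0.106638)
       = 0.567214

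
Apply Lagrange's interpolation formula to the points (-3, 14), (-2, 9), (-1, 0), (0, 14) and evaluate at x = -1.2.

Lagrange interpolation formula:
P(x) = Σ yᵢ × Lᵢ(x)
where Lᵢ(x) = Π_{j≠i} (x - xⱼ)/(xᵢ - xⱼ)

L_0(-1.2) = (-1.2 - (-2))/(-3 - (-2)) × (-1.2 - (-1))/(-3 - (-1)) × (-1.2 - 0)/(-3 - 0) = -0.032000
L_1(-1.2) = (-1.2 - (-3))/(-2 - (-3)) × (-1.2 - (-1))/(-2 - (-1)) × (-1.2 - 0)/(-2 - 0) = 0.216000
L_2(-1.2) = (-1.2 - (-3))/(-1 - (-3)) × (-1.2 - (-2))/(-1 - (-2)) × (-1.2 - 0)/(-1 - 0) = 0.864000
L_3(-1.2) = (-1.2 - (-3))/(0 - (-3)) × (-1.2 - (-2))/(0 - (-2)) × (-1.2 - (-1))/(0 - (-1)) = -0.048000

P(-1.2) = 14×L_0(-1.2) + 9×L_1(-1.2) + 0×L_2(-1.2) + 14×L_3(-1.2)
P(-1.2) = 0.824000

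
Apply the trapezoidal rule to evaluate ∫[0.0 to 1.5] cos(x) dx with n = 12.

f(x) = cos(x)
a = 0.0, b = 1.5, n = 12
h = (b - a)/n = 0.125000

Trapezoidal rule: (h/2)[f(x₀) + 2f(x₁) + 2f(x₂) + ... + f(xₙ)]

x_0 = 0.0000, f(x_0) = 1.000000, coefficient = 1
x_1 = 0.1250, f(x_1) = 0.992198, coefficient = 2
x_2 = 0.2500, f(x_2) = 0.968912, coefficient = 2
x_3 = 0.3750, f(x_3) = 0.930508, coefficient = 2
x_4 = 0.5000, f(x_4) = 0.877583, coefficient = 2
x_5 = 0.6250, f(x_5) = 0.810963, coefficient = 2
x_6 = 0.7500, f(x_6) = 0.731689, coefficient = 2
x_7 = 0.8750, f(x_7) = 0.640997, coefficient = 2
x_8 = 1.0000, f(x_8) = 0.540302, coefficient = 2
x_9 = 1.1250, f(x_9) = 0.431177, coefficient = 2
x_10 = 1.2500, f(x_10) = 0.315322, coefficient = 2
x_11 = 1.3750, f(x_11) = 0.194548, coefficient = 2
x_12 = 1.5000, f(x_12) = 0.070737, coefficient = 1

I ≈ (0.125000/2) × 15.939133 = 0.996196
Exact value: 0.997495
Error: 0.001299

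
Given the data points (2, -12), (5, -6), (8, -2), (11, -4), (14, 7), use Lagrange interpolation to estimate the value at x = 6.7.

Lagrange interpolation formula:
P(x) = Σ yᵢ × Lᵢ(x)
where Lᵢ(x) = Π_{j≠i} (x - xⱼ)/(xᵢ - xⱼ)

L_0(6.7) = (6.7 - 5)/(2 - 5) × (6.7 - 8)/(2 - 8) × (6.7 - 11)/(2 - 11) × (6.7 - 14)/(2 - 14) = -0.035685
L_1(6.7) = (6.7 - 2)/(5 - 2) × (6.7 - 8)/(5 - 8) × (6.7 - 11)/(5 - 11) × (6.7 - 14)/(5 - 14) = 0.394636
L_2(6.7) = (6.7 - 2)/(8 - 2) × (6.7 - 5)/(8 - 5) × (6.7 - 11)/(8 - 11) × (6.7 - 14)/(8 - 14) = 0.774093
L_3(6.7) = (6.7 - 2)/(11 - 2) × (6.7 - 5)/(11 - 5) × (6.7 - 8)/(11 - 8) × (6.7 - 14)/(11 - 14) = -0.156019
L_4(6.7) = (6.7 - 2)/(14 - 2) × (6.7 - 5)/(14 - 5) × (6.7 - 8)/(14 - 8) × (6.7 - 11)/(14 - 11) = 0.022975

P(6.7) = (-12)×L_0(6.7) + (-6)×L_1(6.7) + (-2)×L_2(6.7) + (-4)×L_3(6.7) + 7×L_4(6.7)
P(6.7) = -2.702875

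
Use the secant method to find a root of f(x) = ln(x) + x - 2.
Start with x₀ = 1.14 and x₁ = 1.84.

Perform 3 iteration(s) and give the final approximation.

f(x) = ln(x) + x - 2
x₀ = 1.14, x₁ = 1.84

Secant formula: x_{n+1} = x_n - f(x_n)(x_n - x_{n-1})/(f(x_n) - f(x_{n-1}))

Iteration 1:
  f(1.140000) = -0.728972
  f(1.840000) = 0.449766
  x_2 = 1.840000 - 0.449766×(1.840000 - 1.140000)/(0.449766 - (-0.728972))
       = 1.572904
Iteration 2:
  f(1.840000) = 0.449766
  f(1.572904) = 0.025828
  x_3 = 1.572904 - 0.025828×(1.572904 - 1.840000)/(0.025828 - 0.449766)
       = 1.556632
Iteration 3:
  f(1.572904) = 0.025828
  f(1.556632) = -0.000844
  x_4 = 1.556632 - (-0.000844)×(1.556632 - 1.572904)/(-0.000844 - 0.025828)
       = 1.557147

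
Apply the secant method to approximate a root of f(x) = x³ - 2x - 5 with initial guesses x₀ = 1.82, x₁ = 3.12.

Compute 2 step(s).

f(x) = x³ - 2x - 5
x₀ = 1.82, x₁ = 3.12

Secant formula: x_{n+1} = x_n - f(x_n)(x_n - x_{n-1})/(f(x_n) - f(x_{n-1}))

Iteration 1:
  f(1.820000) = -2.611432
  f(3.120000) = 19.131328
  x_2 = 3.120000 - 19.131328×(3.120000 - 1.820000)/(19.131328 - (-2.611432))
       = 1.976138
Iteration 2:
  f(3.120000) = 19.131328
  f(1.976138) = -1.235221
  x_3 = 1.976138 - (-1.235221)×(1.976138 - 3.120000)/(-1.235221 - 19.131328)
       = 2.045512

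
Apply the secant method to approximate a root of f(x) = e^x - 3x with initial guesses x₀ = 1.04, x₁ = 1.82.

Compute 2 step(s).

f(x) = e^x - 3x
x₀ = 1.04, x₁ = 1.82

Secant formula: x_{n+1} = x_n - f(x_n)(x_n - x_{n-1})/(f(x_n) - f(x_{n-1}))

Iteration 1:
  f(1.040000) = -0.290783
  f(1.820000) = 0.711858
  x_2 = 1.820000 - 0.711858×(1.820000 - 1.040000)/(0.711858 - (-0.290783))
       = 1.266213
Iteration 2:
  f(1.820000) = 0.711858
  f(1.266213) = -0.251246
  x_3 = 1.266213 - (-0.251246)×(1.266213 - 1.820000)/(-0.251246 - 0.711858)
       = 1.410680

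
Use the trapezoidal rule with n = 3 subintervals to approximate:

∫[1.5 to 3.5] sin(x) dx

f(x) = sin(x)
a = 1.5, b = 3.5, n = 3
h = (b - a)/n = 0.666667

Trapezoidal rule: (h/2)[f(x₀) + 2f(x₁) + 2f(x₂) + ... + f(xₙ)]

x_0 = 1.5000, f(x_0) = 0.997495, coefficient = 1
x_1 = 2.1667, f(x_1) = 0.827660, coefficient = 2
x_2 = 2.8333, f(x_2) = 0.303400, coefficient = 2
x_3 = 3.5000, f(x_3) = -0.350783, coefficient = 1

I ≈ (0.666667/2) × 2.908833 = 0.969611
Exact value: 1.007194
Error: 0.037583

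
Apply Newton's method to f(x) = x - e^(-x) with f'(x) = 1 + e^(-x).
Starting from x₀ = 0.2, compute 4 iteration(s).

f(x) = x - e^(-x)
f'(x) = 1 + e^(-x)
x₀ = 0.2

Newton-Raphson formula: x_{n+1} = x_n - f(x_n)/f'(x_n)

Iteration 1:
  f(0.200000) = -0.618731
  f'(0.200000) = 1.818731
  x_1 = 0.200000 - (-0.618731)/1.818731 = 0.540199
Iteration 2:
  f(0.540199) = -0.042433
  f'(0.540199) = 1.582632
  x_2 = 0.540199 - (-0.042433)/1.582632 = 0.567011
Iteration 3:
  f(0.567011) = -0.000208
  f'(0.567011) = 1.567218
  x_3 = 0.567011 - (-0.000208)/1.567218 = 0.567143
Iteration 4:
  f(0.567143) = 0.000000
  f'(0.567143) = 1.567143
  x_4 = 0.567143 - 0.000000/1.567143 = 0.567143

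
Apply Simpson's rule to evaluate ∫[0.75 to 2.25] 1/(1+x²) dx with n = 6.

f(x) = 1/(1+x²)
a = 0.75, b = 2.25, n = 6
h = (b - a)/n = 0.250000

Simpson's rule: (h/3)[f(x₀) + 4f(x₁) + 2f(x₂) + ... + f(xₙ)]

x_0 = 0.7500, f(x_0) = 0.640000, coefficient = 1
x_1 = 1.0000, f(x_1) = 0.500000, coefficient = 4
x_2 = 1.2500, f(x_2) = 0.390244, coefficient = 2
x_3 = 1.5000, f(x_3) = 0.307692, coefficient = 4
x_4 = 1.7500, f(x_4) = 0.246154, coefficient = 2
x_5 = 2.0000, f(x_5) = 0.200000, coefficient = 4
x_6 = 2.2500, f(x_6) = 0.164948, coefficient = 1

I ≈ (0.250000/3) × 6.108513 = 0.509043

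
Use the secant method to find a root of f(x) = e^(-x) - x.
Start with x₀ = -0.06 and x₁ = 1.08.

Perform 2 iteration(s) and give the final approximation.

f(x) = e^(-x) - x
x₀ = -0.06, x₁ = 1.08

Secant formula: x_{n+1} = x_n - f(x_n)(x_n - x_{n-1})/(f(x_n) - f(x_{n-1}))

Iteration 1:
  f(-0.060000) = 1.121837
  f(1.080000) = -0.740404
  x_2 = 1.080000 - (-0.740404)×(1.080000 - (-0.060000))/(-0.740404 - 1.121837)
       = 0.626750
Iteration 2:
  f(1.080000) = -0.740404
  f(0.626750) = -0.092424
  x_3 = 0.626750 - (-0.092424)×(0.626750 - 1.080000)/(-0.092424 - (-0.740404))
       = 0.562101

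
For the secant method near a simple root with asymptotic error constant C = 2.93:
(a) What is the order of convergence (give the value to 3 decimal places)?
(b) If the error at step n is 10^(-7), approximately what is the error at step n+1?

(a) Secant method has superlinear convergence with order φ = (1+√5)/2 ≈ 1.618.
    This means |e_{n+1}| ≈ C|e_n|^1.618.

(b) With |e_n| = 10^(-7) and C = 2.93:
    |e_{n+1}| ≈ 2.93 × (10^(-7))^1.618 = 2.93 × 10^(-11.33)

(a) ≈ 1.618 (golden ratio); (b) |e_{n+1}| ≈ 1.382e-11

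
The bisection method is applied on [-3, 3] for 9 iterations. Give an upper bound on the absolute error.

Bisection error bound: |error| ≤ (b-a)/2^n
|error| ≤ (3 - (-3))/2^9 = 6/2^9
|error| ≤ 0.0117187500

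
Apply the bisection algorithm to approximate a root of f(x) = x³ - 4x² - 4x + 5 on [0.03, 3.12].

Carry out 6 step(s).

f(x) = x³ - 4x² - 4x + 5
Initial interval: [0.03, 3.12]

Iteration 1:
  c_1 = (0.030000 + 3.120000)/2 = 1.575000
  f(c_1) = f(1.575000) = -7.315516
  f(a) × f(c) < 0, new interval: [0.030000, 1.575000]
Iteration 2:
  c_2 = (0.030000 + 1.575000)/2 = 0.802500
  f(c_2) = f(0.802500) = -0.269210
  f(a) × f(c) < 0, new interval: [0.030000, 0.802500]
Iteration 3:
  c_3 = (0.030000 + 0.802500)/2 = 0.416250
  f(c_3) = f(0.416250) = 2.714065
  f(a) × f(c) ≥ 0, new interval: [0.416250, 0.802500]
Iteration 4:
  c_4 = (0.416250 + 0.802500)/2 = 0.609375
  f(c_4) = f(0.609375) = 1.303432
  f(a) × f(c) ≥ 0, new interval: [0.609375, 0.802500]
Iteration 5:
  c_5 = (0.609375 + 0.802500)/2 = 0.705937
  f(c_5) = f(0.705937) = 0.534661
  f(a) × f(c) ≥ 0, new interval: [0.705937, 0.802500]
Iteration 6:
  c_6 = (0.705937 + 0.802500)/2 = 0.754219
  f(c_6) = f(0.754219) = 0.136776
  f(a) × f(c) ≥ 0, new interval: [0.754219, 0.802500]

After 6 iteration(s), the approximation is c_6 = 0.754219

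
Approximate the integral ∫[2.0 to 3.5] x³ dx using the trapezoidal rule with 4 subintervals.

f(x) = x³
a = 2.0, b = 3.5, n = 4
h = (b - a)/n = 0.375000

Trapezoidal rule: (h/2)[f(x₀) + 2f(x₁) + 2f(x₂) + ... + f(xₙ)]

x_0 = 2.0000, f(x_0) = 8.000000, coefficient = 1
x_1 = 2.3750, f(x_1) = 13.396484, coefficient = 2
x_2 = 2.7500, f(x_2) = 20.796875, coefficient = 2
x_3 = 3.1250, f(x_3) = 30.517578, coefficient = 2
x_4 = 3.5000, f(x_4) = 42.875000, coefficient = 1

I ≈ (0.375000/2) × 180.296875 = 33.805664
Exact value: 33.515625
Error: 0.290039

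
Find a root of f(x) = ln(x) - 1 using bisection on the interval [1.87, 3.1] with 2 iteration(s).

f(x) = ln(x) - 1
Initial interval: [1.87, 3.1]

Iteration 1:
  c_1 = (1.870000 + 3.100000)/2 = 2.485000
  f(c_1) = f(2.485000) = -0.089727
  f(a) × f(c) ≥ 0, new interval: [2.485000, 3.100000]
Iteration 2:
  c_2 = (2.485000 + 3.100000)/2 = 2.792500
  f(c_2) = f(2.792500) = 0.026937
  f(a) × f(c) < 0, new interval: [2.485000, 2.792500]

After 2 iteration(s), the approximation is c_2 = 2.792500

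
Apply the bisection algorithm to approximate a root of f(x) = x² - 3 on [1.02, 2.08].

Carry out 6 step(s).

f(x) = x² - 3
Initial interval: [1.02, 2.08]

Iteration 1:
  c_1 = (1.020000 + 2.080000)/2 = 1.550000
  f(c_1) = f(1.550000) = -0.597500
  f(a) × f(c) ≥ 0, new interval: [1.550000, 2.080000]
Iteration 2:
  c_2 = (1.550000 + 2.080000)/2 = 1.815000
  f(c_2) = f(1.815000) = 0.294225
  f(a) × f(c) < 0, new interval: [1.550000, 1.815000]
Iteration 3:
  c_3 = (1.550000 + 1.815000)/2 = 1.682500
  f(c_3) = f(1.682500) = -0.169194
  f(a) × f(c) ≥ 0, new interval: [1.682500, 1.815000]
Iteration 4:
  c_4 = (1.682500 + 1.815000)/2 = 1.748750
  f(c_4) = f(1.748750) = 0.058127
  f(a) × f(c) < 0, new interval: [1.682500, 1.748750]
Iteration 5:
  c_5 = (1.682500 + 1.748750)/2 = 1.715625
  f(c_5) = f(1.715625) = -0.056631
  f(a) × f(c) ≥ 0, new interval: [1.715625, 1.748750]
Iteration 6:
  c_6 = (1.715625 + 1.748750)/2 = 1.732188
  f(c_6) = f(1.732188) = 0.000474
  f(a) × f(c) < 0, new interval: [1.715625, 1.732188]

After 6 iteration(s), the approximation is c_6 = 1.732188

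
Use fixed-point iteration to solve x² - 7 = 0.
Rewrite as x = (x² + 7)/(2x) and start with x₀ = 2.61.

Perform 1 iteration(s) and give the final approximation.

Equation: x² - 7 = 0
Fixed-point form: x = (x² + 7)/(2x)
x₀ = 2.61

x_1 = g(2.610000) = 2.645996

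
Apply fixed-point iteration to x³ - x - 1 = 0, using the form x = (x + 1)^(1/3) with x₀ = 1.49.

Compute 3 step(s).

Equation: x³ - x - 1 = 0
Fixed-point form: x = (x + 1)^(1/3)
x₀ = 1.49

x_1 = g(1.490000) = 1.355397
x_2 = g(1.355397) = 1.330520
x_3 = g(1.330520) = 1.325819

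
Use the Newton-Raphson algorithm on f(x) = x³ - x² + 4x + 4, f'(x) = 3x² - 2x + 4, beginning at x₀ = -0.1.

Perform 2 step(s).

f(x) = x³ - x² + 4x + 4
f'(x) = 3x² - 2x + 4
x₀ = -0.1

Newton-Raphson formula: x_{n+1} = x_n - f(x_n)/f'(x_n)

Iteration 1:
  f(-0.100000) = 3.589000
  f'(-0.100000) = 4.230000
  x_1 = -0.100000 - 3.589000/4.230000 = -0.948463
Iteration 2:
  f(-0.948463) = -1.546657
  f'(-0.948463) = 8.595675
  x_2 = -0.948463 - (-1.546657)/8.595675 = -0.768529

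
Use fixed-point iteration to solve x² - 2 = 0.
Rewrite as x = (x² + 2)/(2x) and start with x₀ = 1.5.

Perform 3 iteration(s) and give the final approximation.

Equation: x² - 2 = 0
Fixed-point form: x = (x² + 2)/(2x)
x₀ = 1.5

x_1 = g(1.500000) = 1.416667
x_2 = g(1.416667) = 1.414216
x_3 = g(1.414216) = 1.414214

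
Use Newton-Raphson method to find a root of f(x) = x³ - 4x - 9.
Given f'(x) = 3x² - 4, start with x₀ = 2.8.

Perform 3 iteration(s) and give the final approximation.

f(x) = x³ - 4x - 9
f'(x) = 3x² - 4
x₀ = 2.8

Newton-Raphson formula: x_{n+1} = x_n - f(x_n)/f'(x_n)

Iteration 1:
  f(2.800000) = 1.752000
  f'(2.800000) = 19.520000
  x_1 = 2.800000 - 1.752000/19.520000 = 2.710246
Iteration 2:
  f(2.710246) = 0.066946
  f'(2.710246) = 18.036299
  x_2 = 2.710246 - 0.066946/18.036299 = 2.706534
Iteration 3:
  f(2.706534) = 0.000112
  f'(2.706534) = 17.975982
  x_3 = 2.706534 - 0.000112/17.975982 = 2.706528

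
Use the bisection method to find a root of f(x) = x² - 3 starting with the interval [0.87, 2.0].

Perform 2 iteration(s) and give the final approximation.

f(x) = x² - 3
Initial interval: [0.87, 2.0]

Iteration 1:
  c_1 = (0.870000 + 2.000000)/2 = 1.435000
  f(c_1) = f(1.435000) = -0.940775
  f(a) × f(c) ≥ 0, new interval: [1.435000, 2.000000]
Iteration 2:
  c_2 = (1.435000 + 2.000000)/2 = 1.717500
  f(c_2) = f(1.717500) = -0.050194
  f(a) × f(c) ≥ 0, new interval: [1.717500, 2.000000]

After 2 iteration(s), the approximation is c_2 = 1.717500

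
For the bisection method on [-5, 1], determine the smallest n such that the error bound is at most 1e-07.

We need (b-a)/2^n ≤ 1e-07
(1 - (-5))/2^n ≤ 1e-07
6/2^n ≤ 1e-07
2^n ≥ 60000000
n ≥ log₂(60000000) = 25.84
n ≥ 26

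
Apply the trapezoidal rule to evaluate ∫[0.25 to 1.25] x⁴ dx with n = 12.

f(x) = x⁴
a = 0.25, b = 1.25, n = 12
h = (b - a)/n = 0.083333

Trapezoidal rule: (h/2)[f(x₀) + 2f(x₁) + 2f(x₂) + ... + f(xₙ)]

x_0 = 0.2500, f(x_0) = 0.003906, coefficient = 1
x_1 = 0.3333, f(x_1) = 0.012346, coefficient = 2
x_2 = 0.4167, f(x_2) = 0.030141, coefficient = 2
x_3 = 0.5000, f(x_3) = 0.062500, coefficient = 2
x_4 = 0.5833, f(x_4) = 0.115789, coefficient = 2
x_5 = 0.6667, f(x_5) = 0.197531, coefficient = 2
x_6 = 0.7500, f(x_6) = 0.316406, coefficient = 2
x_7 = 0.8333, f(x_7) = 0.482253, coefficient = 2
x_8 = 0.9167, f(x_8) = 0.706067, coefficient = 2
x_9 = 1.0000, f(x_9) = 1.000000, coefficient = 2
x_10 = 1.0833, f(x_10) = 1.377363, coefficient = 2
x_11 = 1.1667, f(x_11) = 1.852623, coefficient = 2
x_12 = 1.2500, f(x_12) = 2.441406, coefficient = 1

I ≈ (0.083333/2) × 14.751350 = 0.614640
Exact value: 0.610156
Error: 0.004483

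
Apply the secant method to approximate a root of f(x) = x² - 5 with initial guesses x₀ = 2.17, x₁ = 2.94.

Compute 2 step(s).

f(x) = x² - 5
x₀ = 2.17, x₁ = 2.94

Secant formula: x_{n+1} = x_n - f(x_n)(x_n - x_{n-1})/(f(x_n) - f(x_{n-1}))

Iteration 1:
  f(2.170000) = -0.291100
  f(2.940000) = 3.643600
  x_2 = 2.940000 - 3.643600×(2.940000 - 2.170000)/(3.643600 - (-0.291100))
       = 2.226967
Iteration 2:
  f(2.940000) = 3.643600
  f(2.226967) = -0.040619
  x_3 = 2.226967 - (-0.040619)×(2.226967 - 2.940000)/(-0.040619 - 3.643600)
       = 2.234828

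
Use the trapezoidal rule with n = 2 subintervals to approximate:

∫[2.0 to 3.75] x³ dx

f(x) = x³
a = 2.0, b = 3.75, n = 2
h = (b - a)/n = 0.875000

Trapezoidal rule: (h/2)[f(x₀) + 2f(x₁) + 2f(x₂) + ... + f(xₙ)]

x_0 = 2.0000, f(x_0) = 8.000000, coefficient = 1
x_1 = 2.8750, f(x_1) = 23.763672, coefficient = 2
x_2 = 3.7500, f(x_2) = 52.734375, coefficient = 1

I ≈ (0.875000/2) × 108.261719 = 47.364502
Exact value: 45.438477
Error: 1.926025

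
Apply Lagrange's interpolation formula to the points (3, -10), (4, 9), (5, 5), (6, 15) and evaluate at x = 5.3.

Lagrange interpolation formula:
P(x) = Σ yᵢ × Lᵢ(x)
where Lᵢ(x) = Π_{j≠i} (x - xⱼ)/(xᵢ - xⱼ)

L_0(5.3) = (5.3 - 4)/(3 - 4) × (5.3 - 5)/(3 - 5) × (5.3 - 6)/(3 - 6) = 0.045500
L_1(5.3) = (5.3 - 3)/(4 - 3) × (5.3 - 5)/(4 - 5) × (5.3 - 6)/(4 - 6) = -0.241500
L_2(5.3) = (5.3 - 3)/(5 - 3) × (5.3 - 4)/(5 - 4) × (5.3 - 6)/(5 - 6) = 1.046500
L_3(5.3) = (5.3 - 3)/(6 - 3) × (5.3 - 4)/(6 - 4) × (5.3 - 5)/(6 - 5) = 0.149500

P(5.3) = (-10)×L_0(5.3) + 9×L_1(5.3) + 5×L_2(5.3) + 15×L_3(5.3)
P(5.3) = 4.846500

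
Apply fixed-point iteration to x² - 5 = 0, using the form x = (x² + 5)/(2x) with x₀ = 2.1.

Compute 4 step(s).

Equation: x² - 5 = 0
Fixed-point form: x = (x² + 5)/(2x)
x₀ = 2.1

x_1 = g(2.100000) = 2.240476
x_2 = g(2.240476) = 2.236072
x_3 = g(2.236072) = 2.236068
x_4 = g(2.236068) = 2.236068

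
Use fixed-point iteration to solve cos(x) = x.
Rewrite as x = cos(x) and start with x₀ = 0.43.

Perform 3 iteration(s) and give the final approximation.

Equation: cos(x) = x
Fixed-point form: x = cos(x)
x₀ = 0.43

x_1 = g(0.430000) = 0.908966
x_2 = g(0.908966) = 0.614562
x_3 = g(0.614562) = 0.817026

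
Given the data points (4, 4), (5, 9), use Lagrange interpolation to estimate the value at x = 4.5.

Lagrange interpolation formula:
P(x) = Σ yᵢ × Lᵢ(x)
where Lᵢ(x) = Π_{j≠i} (x - xⱼ)/(xᵢ - xⱼ)

L_0(4.5) = (4.5 - 5)/(4 - 5) = 0.500000
L_1(4.5) = (4.5 - 4)/(5 - 4) = 0.500000

P(4.5) = 4×L_0(4.5) + 9×L_1(4.5)
P(4.5) = 6.500000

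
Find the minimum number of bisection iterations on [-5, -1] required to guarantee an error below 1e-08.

We need (b-a)/2^n ≤ 1e-08
(-1 - (-5))/2^n ≤ 1e-08
4/2^n ≤ 1e-08
2^n ≥ 400000000
n ≥ log₂(400000000) = 28.58
n ≥ 29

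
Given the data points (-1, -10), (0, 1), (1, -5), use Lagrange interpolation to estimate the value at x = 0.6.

Lagrange interpolation formula:
P(x) = Σ yᵢ × Lᵢ(x)
where Lᵢ(x) = Π_{j≠i} (x - xⱼ)/(xᵢ - xⱼ)

L_0(0.6) = (0.6 - 0)/(-1 - 0) × (0.6 - 1)/(-1 - 1) = -0.120000
L_1(0.6) = (0.6 - (-1))/(0 - (-1)) × (0.6 - 1)/(0 - 1) = 0.640000
L_2(0.6) = (0.6 - (-1))/(1 - (-1)) × (0.6 - 0)/(1 - 0) = 0.480000

P(0.6) = (-10)×L_0(0.6) + 1×L_1(0.6) + (-5)×L_2(0.6)
P(0.6) = -0.560000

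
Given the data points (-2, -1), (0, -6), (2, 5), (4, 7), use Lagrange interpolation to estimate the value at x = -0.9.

Lagrange interpolation formula:
P(x) = Σ yᵢ × Lᵢ(x)
where Lᵢ(x) = Π_{j≠i} (x - xⱼ)/(xᵢ - xⱼ)

L_0(-0.9) = (-0.9 - 0)/(-2 - 0) × (-0.9 - 2)/(-2 - 2) × (-0.9 - 4)/(-2 - 4) = 0.266437
L_1(-0.9) = (-0.9 - (-2))/(0 - (-2)) × (-0.9 - 2)/(0 - 2) × (-0.9 - 4)/(0 - 4) = 0.976938
L_2(-0.9) = (-0.9 - (-2))/(2 - (-2)) × (-0.9 - 0)/(2 - 0) × (-0.9 - 4)/(2 - 4) = -0.303188
L_3(-0.9) = (-0.9 - (-2))/(4 - (-2)) × (-0.9 - 0)/(4 - 0) × (-0.9 - 2)/(4 - 2) = 0.059812

P(-0.9) = (-1)×L_0(-0.9) + (-6)×L_1(-0.9) + 5×L_2(-0.9) + 7×L_3(-0.9)
P(-0.9) = -7.225313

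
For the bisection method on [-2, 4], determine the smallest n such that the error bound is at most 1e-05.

We need (b-a)/2^n ≤ 1e-05
(4 - (-2))/2^n ≤ 1e-05
6/2^n ≤ 1e-05
2^n ≥ 600000
n ≥ log₂(600000) = 19.19
n ≥ 20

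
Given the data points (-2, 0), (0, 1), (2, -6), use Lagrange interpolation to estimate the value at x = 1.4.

Lagrange interpolation formula:
P(x) = Σ yᵢ × Lᵢ(x)
where Lᵢ(x) = Π_{j≠i} (x - xⱼ)/(xᵢ - xⱼ)

L_0(1.4) = (1.4 - 0)/(-2 - 0) × (1.4 - 2)/(-2 - 2) = -0.105000
L_1(1.4) = (1.4 - (-2))/(0 - (-2)) × (1.4 - 2)/(0 - 2) = 0.510000
L_2(1.4) = (1.4 - (-2))/(2 - (-2)) × (1.4 - 0)/(2 - 0) = 0.595000

P(1.4) = 0×L_0(1.4) + 1×L_1(1.4) + (-6)×L_2(1.4)
P(1.4) = -3.060000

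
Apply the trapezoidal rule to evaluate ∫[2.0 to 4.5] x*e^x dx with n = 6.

f(x) = x*e^x
a = 2.0, b = 4.5, n = 6
h = (b - a)/n = 0.416667

Trapezoidal rule: (h/2)[f(x₀) + 2f(x₁) + 2f(x₂) + ... + f(xₙ)]

x_0 = 2.0000, f(x_0) = 14.778112, coefficient = 1
x_1 = 2.4167, f(x_1) = 27.087053, coefficient = 2
x_2 = 2.8333, f(x_2) = 48.172446, coefficient = 2
x_3 = 3.2500, f(x_3) = 83.818605, coefficient = 2
x_4 = 3.6667, f(x_4) = 143.444708, coefficient = 2
x_5 = 4.0833, f(x_5) = 242.317047, coefficient = 2
x_6 = 4.5000, f(x_6) = 405.077091, coefficient = 1

I ≈ (0.416667/2) × 1509.534921 = 314.486442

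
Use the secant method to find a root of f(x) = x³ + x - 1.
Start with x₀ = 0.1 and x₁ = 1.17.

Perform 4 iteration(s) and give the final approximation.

f(x) = x³ + x - 1
x₀ = 0.1, x₁ = 1.17

Secant formula: x_{n+1} = x_n - f(x_n)(x_n - x_{n-1})/(f(x_n) - f(x_{n-1}))

Iteration 1:
  f(0.100000) = -0.899000
  f(1.170000) = 1.771613
  x_2 = 1.170000 - 1.771613×(1.170000 - 0.100000)/(1.771613 - (-0.899000))
       = 0.460191
Iteration 2:
  f(1.170000) = 1.771613
  f(0.460191) = -0.442352
  x_3 = 0.460191 - (-0.442352)×(0.460191 - 1.170000)/(-0.442352 - 1.771613)
       = 0.602011
Iteration 3:
  f(0.460191) = -0.442352
  f(0.602011) = -0.179809
  x_4 = 0.602011 - (-0.179809)×(0.602011 - 0.460191)/(-0.179809 - (-0.442352))
       = 0.699141
Iteration 4:
  f(0.602011) = -0.179809
  f(0.699141) = 0.040879
  x_5 = 0.699141 - 0.040879×(0.699141 - 0.602011)/(0.040879 - (-0.179809))
       = 0.681149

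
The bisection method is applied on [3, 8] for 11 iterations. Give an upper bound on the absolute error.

Bisection error bound: |error| ≤ (b-a)/2^n
|error| ≤ (8 - 3)/2^11 = 5/2^11
|error| ≤ 0.0024414062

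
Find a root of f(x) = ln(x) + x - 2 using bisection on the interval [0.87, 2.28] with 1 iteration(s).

f(x) = ln(x) + x - 2
Initial interval: [0.87, 2.28]

Iteration 1:
  c_1 = (0.870000 + 2.280000)/2 = 1.575000
  f(c_1) = f(1.575000) = 0.029255
  f(a) × f(c) < 0, new interval: [0.870000, 1.575000]

After 1 iteration(s), the approximation is c_1 = 1.575000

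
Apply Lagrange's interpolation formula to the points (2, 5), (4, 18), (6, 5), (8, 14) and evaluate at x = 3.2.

Lagrange interpolation formula:
P(x) = Σ yᵢ × Lᵢ(x)
where Lᵢ(x) = Π_{j≠i} (x - xⱼ)/(xᵢ - xⱼ)

L_0(3.2) = (3.2 - 4)/(2 - 4) × (3.2 - 6)/(2 - 6) × (3.2 - 8)/(2 - 8) = 0.224000
L_1(3.2) = (3.2 - 2)/(4 - 2) × (3.2 - 6)/(4 - 6) × (3.2 - 8)/(4 - 8) = 1.008000
L_2(3.2) = (3.2 - 2)/(6 - 2) × (3.2 - 4)/(6 - 4) × (3.2 - 8)/(6 - 8) = -0.288000
L_3(3.2) = (3.2 - 2)/(8 - 2) × (3.2 - 4)/(8 - 4) × (3.2 - 6)/(8 - 6) = 0.056000

P(3.2) = 5×L_0(3.2) + 18×L_1(3.2) + 5×L_2(3.2) + 14×L_3(3.2)
P(3.2) = 18.608000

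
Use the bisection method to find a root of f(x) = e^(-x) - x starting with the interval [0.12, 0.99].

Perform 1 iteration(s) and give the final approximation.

f(x) = e^(-x) - x
Initial interval: [0.12, 0.99]

Iteration 1:
  c_1 = (0.120000 + 0.990000)/2 = 0.555000
  f(c_1) = f(0.555000) = 0.019072
  f(a) × f(c) ≥ 0, new interval: [0.555000, 0.990000]

After 1 iteration(s), the approximation is c_1 = 0.555000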